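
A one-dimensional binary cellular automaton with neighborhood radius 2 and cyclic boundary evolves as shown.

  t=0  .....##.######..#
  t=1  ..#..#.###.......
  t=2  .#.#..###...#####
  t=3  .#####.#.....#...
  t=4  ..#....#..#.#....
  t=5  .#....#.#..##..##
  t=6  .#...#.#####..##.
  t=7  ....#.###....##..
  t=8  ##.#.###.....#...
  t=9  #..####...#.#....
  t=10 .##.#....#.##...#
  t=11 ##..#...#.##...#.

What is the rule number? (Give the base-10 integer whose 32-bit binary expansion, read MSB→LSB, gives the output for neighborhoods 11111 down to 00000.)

  [31] ##### => .  t=0,i=10
  [30] ####. => .  t=0,i=12
  [29] ###.# => .  t=2,i=16
  [28] ###.. => .  t=0,i=13
  [27] ##.## => #  t=0,i=7
  [26] ##.#. => .  t=2,i=0
  [25] ##..# => .  t=0,i=14
  [24] ##... => .  t=1,i=10
  [23] #.### => #  t=0,i=8
  [22] #.##. => #  t=10,i=1
  [21] #.#.# => #  t=2,i=1
  [20] #.#.. => #  t=2,i=3
  [19] #..## => #  t=2,i=5
  [18] #..#. => .  t=0,i=15
  [17] #...# => .  t=2,i=10
  [16] #.... => .  t=0,i=1
  [15] .#### => #  t=0,i=9
  [14] .###. => #  t=1,i=8
  [13] .##.# => .  t=0,i=6
  [12] .##.. => .  t=5,i=12
  [11] .#.## => #  t=1,i=6
  [10] .#.#. => #  t=2,i=2
  [9] .#..# => #  t=1,i=3
  [8] .#... => .  t=0,i=0
  [7] ..### => .  t=2,i=6
  [6] ..##. => #  t=0,i=5
  [5] ..#.# => .  t=1,i=5
  [4] ..#.. => .  t=0,i=16
  [3] ...## => .  t=0,i=4
  [2] ...#. => #  t=1,i=1
  [1] ....# => .  t=0,i=3
  [0] ..... => #  t=0,i=2
  bits 00001000111110001100111001000101 = 150523461

150523461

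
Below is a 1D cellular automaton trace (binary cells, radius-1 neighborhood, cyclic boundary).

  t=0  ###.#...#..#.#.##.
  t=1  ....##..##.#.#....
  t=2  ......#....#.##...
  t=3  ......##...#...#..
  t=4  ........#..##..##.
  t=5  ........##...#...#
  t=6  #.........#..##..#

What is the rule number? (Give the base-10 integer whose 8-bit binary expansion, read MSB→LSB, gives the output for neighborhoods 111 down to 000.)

  ### -> .   bit 7 = 0  t=0,i=1
  ##. -> .   bit 6 = 0  t=0,i=2
  #.# -> .   bit 5 = 0  t=0,i=3
  #.. -> #   bit 4 = 1  t=0,i=5
  .## -> .   bit 3 = 0  t=0,i=0
  .#. -> #   bit 2 = 1  t=0,i=4
  ..# -> .   bit 1 = 0  t=0,i=7
  ... -> .   bit 0 = 0  t=0,i=6
  bits 00010100 = 20

20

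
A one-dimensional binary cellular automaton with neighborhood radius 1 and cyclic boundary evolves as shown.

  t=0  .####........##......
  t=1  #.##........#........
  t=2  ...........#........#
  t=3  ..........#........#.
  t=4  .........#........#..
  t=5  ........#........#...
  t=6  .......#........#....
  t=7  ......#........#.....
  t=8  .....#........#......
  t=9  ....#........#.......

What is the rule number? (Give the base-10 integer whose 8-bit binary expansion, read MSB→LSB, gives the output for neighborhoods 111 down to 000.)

  nb ###: next=#  (t=0,i=2, bit7=1)
  nb ##.: next=.  (t=0,i=4, bit6=0)
  nb #.#: next=.  (t=1,i=1, bit5=0)
  nb #..: next=.  (t=0,i=5, bit4=0)
  nb .##: next=.  (t=0,i=1, bit3=0)
  nb .#.: next=.  (t=1,i=0, bit2=0)
  nb ..#: next=#  (t=0,i=0, bit1=1)
  nb ...: next=.  (t=0,i=6, bit0=0)
  bits 10000010 = 130

130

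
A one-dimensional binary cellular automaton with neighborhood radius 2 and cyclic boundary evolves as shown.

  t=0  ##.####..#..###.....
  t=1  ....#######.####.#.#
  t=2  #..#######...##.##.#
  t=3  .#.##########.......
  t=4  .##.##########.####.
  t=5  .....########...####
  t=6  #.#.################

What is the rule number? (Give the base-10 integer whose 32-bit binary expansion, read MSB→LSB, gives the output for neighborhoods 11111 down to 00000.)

3610692537

  #####|#  b31=1 t=1,i=6
  ####.|#  b30=1 t=0,i=5
  ###.#|.  b29=0 t=1,i=10
  ###..|#  b28=1 t=0,i=6
  ##.##|.  b27=0 t=0,i=2
  ##.#.|#  b26=1 t=1,i=16
  ##..#|#  b25=1 t=0,i=7
  ##...|#  b24=1 t=0,i=15
  #.###|.  b23=0 t=0,i=3
  #.##.|.  b22=0 t=2,i=16
  #.#.#|#  b21=1 t=1,i=17
  #.#..|#  b20=1 t=1,i=19
  #..##|.  b19=0 t=0,i=11
  #..#.|#  b18=1 t=0,i=8
  #...#|#  b17=1 t=2,i=11
  #....|.  b16=0 t=0,i=16
  .####|#  b15=1 t=0,i=4
  .###.|#  b14=1 t=0,i=13
  .##.#|.  b13=0 t=0,i=1
  .##..|.  b12=0 t=2,i=0
  .#.##|#  b11=1 t=3,i=2
  .#.#.|.  b10=0 t=1,i=18
  .#..#|#  b9=1 t=0,i=10
  .#...|#  b8=1 t=1,i=0
  ..###|#  b7=1 t=0,i=12
  ..##.|.  b6=0 t=0,i=0
  ..#.#|#  b5=1 t=3,i=1
  ..#..|#  b4=1 t=0,i=9
  ...##|#  b3=1 t=0,i=19
  ...#.|.  b2=0 t=3,i=0
  ....#|.  b1=0 t=0,i=18
  .....|#  b0=1 t=0,i=17
  bits 11010111001101101100101110111001 = 3610692537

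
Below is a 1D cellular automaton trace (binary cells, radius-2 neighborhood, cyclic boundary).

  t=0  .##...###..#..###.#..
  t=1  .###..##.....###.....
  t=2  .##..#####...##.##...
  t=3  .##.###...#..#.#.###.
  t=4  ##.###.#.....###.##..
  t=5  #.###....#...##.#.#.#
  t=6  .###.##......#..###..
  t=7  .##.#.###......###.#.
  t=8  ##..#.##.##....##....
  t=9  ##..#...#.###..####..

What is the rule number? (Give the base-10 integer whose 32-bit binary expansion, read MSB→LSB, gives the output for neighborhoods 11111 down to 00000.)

162125024

  #####|.  b31=0 t=2,i=7
  ####.|.  b30=0 t=2,i=8
  ###.#|.  b29=0 t=0,i=16
  ###..|.  b28=0 t=0,i=8
  ##.##|#  b27=1 t=2,i=15
  ##.#.|.  b26=0 t=0,i=17
  ##..#|.  b25=0 t=0,i=9
  ##...|#  b24=1 t=0,i=3
  #.###|#  b23=1 t=3,i=4
  #.##.|.  b22=0 t=2,i=16
  #.#.#|#  b21=1 t=3,i=15
  #.#..|.  b20=0 t=0,i=18
  #..##|#  b19=1 t=0,i=13
  #..#.|.  b18=0 t=0,i=10
  #...#|.  b17=0 t=0,i=4
  #....|#  b16=1 t=1,i=9
  .####|#  b15=1 t=2,i=6
  .###.|#  b14=1 t=0,i=7
  .##.#|.  b13=0 t=2,i=14
  .##..|#  b12=1 t=0,i=2
  .#.##|.  b11=0 t=3,i=16
  .#.#.|#  b10=1 t=3,i=14
  .#..#|.  b9=0 t=0,i=12
  .#...|.  b8=0 t=0,i=19
  ..###|#  b7=1 t=0,i=6
  ..##.|#  b6=1 t=0,i=1
  ..#.#|#  b5=1 t=3,i=13
  ..#..|.  b4=0 t=0,i=11
  ...##|.  b3=0 t=0,i=0
  ...#.|.  b2=0 t=3,i=9
  ....#|.  b1=0 t=1,i=11
  .....|.  b0=0 t=1,i=10
  bits 00001001101010011101010011100000 = 162125024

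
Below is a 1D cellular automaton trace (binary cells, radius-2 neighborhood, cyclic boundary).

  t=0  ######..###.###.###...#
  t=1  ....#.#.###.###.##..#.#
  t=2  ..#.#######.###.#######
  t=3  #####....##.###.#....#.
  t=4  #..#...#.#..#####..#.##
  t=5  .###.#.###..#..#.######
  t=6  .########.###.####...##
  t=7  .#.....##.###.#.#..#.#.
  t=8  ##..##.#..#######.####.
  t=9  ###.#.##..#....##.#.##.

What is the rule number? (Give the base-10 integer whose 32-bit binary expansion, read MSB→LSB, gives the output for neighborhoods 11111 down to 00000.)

  nb #####: next=.  (t=0,i=1, bit31=0)
  nb ####.: next=#  (t=0,i=4, bit30=1)
  nb ###.#: next=#  (t=0,i=10, bit29=1)
  nb ###..: next=.  (t=0,i=5, bit28=0)
  nb ##.##: next=.  (t=0,i=11, bit27=0)
  nb ##.#.: next=#  (t=3,i=15, bit26=1)
  nb ##..#: next=#  (t=0,i=6, bit25=1)
  nb ##...: next=.  (t=0,i=19, bit24=0)
  nb #.###: next=#  (t=0,i=12, bit23=1)
  nb #.##.: next=#  (t=1,i=16, bit22=1)
  nb #.#.#: next=#  (t=1,i=6, bit21=1)
  nb #.#..: next=#  (t=1,i=22, bit20=1)
  nb #..##: next=.  (t=0,i=7, bit19=0)
  nb #..#.: next=#  (t=1,i=19, bit18=1)
  nb #...#: next=#  (t=0,i=20, bit17=1)
  nb #....: next=.  (t=1,i=1, bit16=0)
  nb .####: next=.  (t=0,i=0, bit15=0)
  nb .###.: next=#  (t=0,i=9, bit14=1)
  nb .##.#: next=.  (t=3,i=10, bit13=0)
  nb .##..: next=#  (t=1,i=17, bit12=1)
  nb .#.##: next=#  (t=1,i=7, bit11=1)
  nb .#.#.: next=#  (t=1,i=5, bit10=1)
  nb .#..#: next=.  (t=4,i=10, bit9=0)
  nb .#...: next=.  (t=1,i=0, bit8=0)
  nb ..###: next=#  (t=0,i=8, bit7=1)
  nb ..##.: next=#  (t=3,i=9, bit6=1)
  nb ..#.#: next=#  (t=1,i=4, bit5=1)
  nb ..#..: next=#  (t=4,i=3, bit4=1)
  nb ...##: next=.  (t=0,i=21, bit3=0)
  nb ...#.: next=.  (t=1,i=3, bit2=0)
  nb ....#: next=#  (t=1,i=2, bit1=1)
  nb .....: next=#  (t=7,i=4, bit0=1)
  bits 01100110111101100101110011110011 = 1727421683

1727421683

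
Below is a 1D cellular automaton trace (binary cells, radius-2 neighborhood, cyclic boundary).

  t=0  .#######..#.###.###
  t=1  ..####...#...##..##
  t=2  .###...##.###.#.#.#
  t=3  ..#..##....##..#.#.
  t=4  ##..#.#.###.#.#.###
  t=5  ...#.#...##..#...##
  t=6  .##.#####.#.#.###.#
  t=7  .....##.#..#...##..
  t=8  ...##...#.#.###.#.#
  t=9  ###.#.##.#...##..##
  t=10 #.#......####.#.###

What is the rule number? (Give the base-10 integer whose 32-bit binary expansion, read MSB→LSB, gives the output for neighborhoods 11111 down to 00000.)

2686440846

  [31] ##### => #  t=0,i=3
  [30] ####. => .  t=0,i=6
  [29] ###.# => #  t=0,i=14
  [28] ###.. => .  t=0,i=7
  [27] ##.## => .  t=0,i=0
  [26] ##.#. => .  t=2,i=13
  [25] ##..# => .  t=0,i=8
  [24] ##... => .  t=1,i=6
  [23] #.### => .  t=0,i=1
  [22] #.##. => .  t=6,i=1
  [21] #.#.# => .  t=2,i=14
  [20] #.#.. => #  t=3,i=17
  [19] #..## => #  t=1,i=1
  [18] #..#. => #  t=0,i=9
  [17] #...# => #  t=1,i=7
  [16] #.... => #  t=3,i=8
  [15] .#### => #  t=0,i=2
  [14] .###. => #  t=0,i=13
  [13] .##.# => .  t=2,i=8
  [12] .##.. => #  t=1,i=14
  [11] .#.## => .  t=0,i=11
  [10] .#.#. => #  t=2,i=15
  [9] .#..# => .  t=3,i=3
  [8] .#... => #  t=1,i=10
  [7] ..### => #  t=1,i=2
  [6] ..##. => .  t=1,i=13
  [5] ..#.# => .  t=0,i=10
  [4] ..#.. => .  t=1,i=9
  [3] ...## => #  t=1,i=12
  [2] ...#. => #  t=1,i=8
  [1] ....# => #  t=3,i=9
  [0] ..... => .  t=7,i=0
  bits 10100000000111111101010110001110 = 2686440846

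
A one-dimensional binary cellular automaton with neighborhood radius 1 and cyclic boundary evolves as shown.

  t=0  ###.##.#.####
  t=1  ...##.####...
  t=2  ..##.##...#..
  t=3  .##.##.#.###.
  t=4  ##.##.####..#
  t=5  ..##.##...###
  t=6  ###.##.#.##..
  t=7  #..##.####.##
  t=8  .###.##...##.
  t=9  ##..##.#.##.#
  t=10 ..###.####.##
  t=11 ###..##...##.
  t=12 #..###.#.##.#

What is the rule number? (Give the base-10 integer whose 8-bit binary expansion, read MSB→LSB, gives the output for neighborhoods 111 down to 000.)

62

  ### -> .   bit 7 = 0  t=0,i=0
  ##. -> .   bit 6 = 0  t=0,i=2
  #.# -> #   bit 5 = 1  t=0,i=3
  #.. -> #   bit 4 = 1  t=1,i=10
  .## -> #   bit 3 = 1  t=0,i=4
  .#. -> #   bit 2 = 1  t=0,i=7
  ..# -> #   bit 1 = 1  t=1,i=2
  ... -> .   bit 0 = 0  t=1,i=0
  bits 00111110 = 62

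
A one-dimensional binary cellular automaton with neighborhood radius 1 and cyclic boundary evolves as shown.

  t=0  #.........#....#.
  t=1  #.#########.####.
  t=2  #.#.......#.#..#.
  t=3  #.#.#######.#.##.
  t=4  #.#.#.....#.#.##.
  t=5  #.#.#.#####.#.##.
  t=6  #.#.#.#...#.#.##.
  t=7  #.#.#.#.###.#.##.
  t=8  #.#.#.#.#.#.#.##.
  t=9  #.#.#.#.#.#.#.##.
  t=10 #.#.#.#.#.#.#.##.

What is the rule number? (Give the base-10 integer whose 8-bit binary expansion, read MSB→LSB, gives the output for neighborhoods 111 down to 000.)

79

  nb ###: next=.  (t=1,i=3, bit7=0)
  nb ##.: next=#  (t=1,i=10, bit6=1)
  nb #.#: next=.  (t=0,i=16, bit5=0)
  nb #..: next=.  (t=0,i=1, bit4=0)
  nb .##: next=#  (t=1,i=2, bit3=1)
  nb .#.: next=#  (t=0,i=0, bit2=1)
  nb ..#: next=#  (t=0,i=9, bit1=1)
  nb ...: next=#  (t=0,i=2, bit0=1)
  bits 01001111 = 79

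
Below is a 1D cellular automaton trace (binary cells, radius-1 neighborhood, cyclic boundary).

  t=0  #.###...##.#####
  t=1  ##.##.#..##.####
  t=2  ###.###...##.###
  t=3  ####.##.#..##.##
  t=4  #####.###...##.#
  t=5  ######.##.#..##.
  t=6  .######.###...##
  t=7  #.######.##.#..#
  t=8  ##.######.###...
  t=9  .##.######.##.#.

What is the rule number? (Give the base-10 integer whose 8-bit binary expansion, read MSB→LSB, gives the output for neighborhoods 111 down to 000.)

229

  [7] ### => #  t=0,i=3
  [6] ##. => #  t=0,i=0
  [5] #.# => #  t=0,i=1
  [4] #.. => .  t=0,i=5
  [3] .## => .  t=0,i=2
  [2] .#. => #  t=1,i=6
  [1] ..# => .  t=0,i=7
  [0] ... => #  t=0,i=6
  bits 11100101 = 229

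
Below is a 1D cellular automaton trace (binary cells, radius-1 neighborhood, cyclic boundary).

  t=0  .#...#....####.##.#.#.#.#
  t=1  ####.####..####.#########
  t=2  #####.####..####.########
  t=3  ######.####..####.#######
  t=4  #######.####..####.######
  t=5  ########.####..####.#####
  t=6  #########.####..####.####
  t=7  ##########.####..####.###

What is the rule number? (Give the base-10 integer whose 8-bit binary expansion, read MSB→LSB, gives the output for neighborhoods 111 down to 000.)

245

  nb ###: next=#  (t=0,i=11, bit7=1)
  nb ##.: next=#  (t=0,i=13, bit6=1)
  nb #.#: next=#  (t=0,i=0, bit5=1)
  nb #..: next=#  (t=0,i=2, bit4=1)
  nb .##: next=.  (t=0,i=10, bit3=0)
  nb .#.: next=#  (t=0,i=1, bit2=1)
  nb ..#: next=.  (t=0,i=4, bit1=0)
  nb ...: next=#  (t=0,i=3, bit0=1)
  bits 11110101 = 245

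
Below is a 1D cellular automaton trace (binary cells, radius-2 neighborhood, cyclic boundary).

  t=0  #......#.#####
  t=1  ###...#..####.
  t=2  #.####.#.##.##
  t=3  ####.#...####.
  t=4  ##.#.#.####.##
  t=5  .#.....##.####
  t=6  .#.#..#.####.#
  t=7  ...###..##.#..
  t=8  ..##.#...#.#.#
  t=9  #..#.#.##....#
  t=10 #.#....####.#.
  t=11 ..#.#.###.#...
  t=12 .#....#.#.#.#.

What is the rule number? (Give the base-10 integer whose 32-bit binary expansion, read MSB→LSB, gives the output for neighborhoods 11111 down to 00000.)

  [31] ##### => #  t=0,i=11
  [30] ####. => .  t=0,i=13
  [29] ###.# => #  t=1,i=12
  [28] ###.. => #  t=0,i=0
  [27] ##.## => #  t=1,i=13
  [26] ##.#. => .  t=2,i=6
  [25] ##..# => .  t=7,i=6
  [24] ##... => #  t=0,i=1
  [23] #.### => #  t=0,i=9
  [22] #.##. => #  t=2,i=9
  [21] #.#.# => .  t=2,i=7
  [20] #.#.. => #  t=3,i=5
  [19] #..## => .  t=1,i=8
  [18] #..#. => #  t=6,i=5
  [17] #...# => #  t=1,i=4
  [16] #.... => #  t=0,i=2
  [15] .#### => #  t=0,i=10
  [14] .###. => .  t=1,i=1
  [13] .##.# => #  t=2,i=10
  [12] .##.. => #  t=9,i=0
  [11] .#.## => .  t=0,i=8
  [10] .#.#. => .  t=4,i=4
  [9] .#..# => #  t=1,i=7
  [8] .#... => .  t=3,i=6
  [7] ..### => #  t=1,i=9
  [6] ..##. => .  t=5,i=7
  [5] ..#.# => .  t=0,i=7
  [4] ..#.. => .  t=1,i=6
  [3] ...## => #  t=3,i=8
  [2] ...#. => #  t=0,i=6
  [1] ....# => .  t=0,i=5
  [0] ..... => .  t=0,i=3
  bits 10111001110101111011001010001100 = 3117920908

3117920908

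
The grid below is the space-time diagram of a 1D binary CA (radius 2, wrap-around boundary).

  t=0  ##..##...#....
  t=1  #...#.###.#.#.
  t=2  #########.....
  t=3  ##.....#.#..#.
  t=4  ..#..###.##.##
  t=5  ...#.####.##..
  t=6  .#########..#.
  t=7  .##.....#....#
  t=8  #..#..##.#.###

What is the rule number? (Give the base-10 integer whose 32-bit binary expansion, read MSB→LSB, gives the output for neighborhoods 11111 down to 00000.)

1771236326

  #####|.  b31=0 t=2,i=2
  ####.|#  b30=1 t=2,i=7
  ###.#|#  b29=1 t=1,i=8
  ###..|.  b28=0 t=2,i=8
  ##.##|#  b27=1 t=4,i=8
  ##.#.|.  b26=0 t=1,i=9
  ##..#|.  b25=0 t=0,i=2
  ##...|#  b24=1 t=0,i=6
  #.###|#  b23=1 t=1,i=6
  #.##.|.  b22=0 t=3,i=0
  #.#.#|.  b21=0 t=1,i=10
  #.#..|#  b20=1 t=1,i=0
  #..##|.  b19=0 t=0,i=3
  #..#.|.  b18=0 t=3,i=11
  #...#|#  b17=1 t=0,i=7
  #....|.  b16=0 t=0,i=11
  .####|#  b15=1 t=2,i=1
  .###.|#  b14=1 t=1,i=7
  .##.#|#  b13=1 t=4,i=10
  .##..|.  b12=0 t=0,i=1
  .#.##|#  b11=1 t=1,i=5
  .#.#.|.  b10=0 t=1,i=11
  .#..#|#  b9=1 t=3,i=10
  .#...|#  b8=1 t=0,i=10
  ..###|#  b7=1 t=2,i=0
  ..##.|#  b6=1 t=0,i=0
  ..#.#|#  b5=1 t=1,i=4
  ..#..|.  b4=0 t=0,i=9
  ...##|.  b3=0 t=0,i=13
  ...#.|#  b2=1 t=0,i=8
  ....#|#  b1=1 t=0,i=12
  .....|.  b0=0 t=2,i=11
  bits 01101001100100101110101111100110 = 1771236326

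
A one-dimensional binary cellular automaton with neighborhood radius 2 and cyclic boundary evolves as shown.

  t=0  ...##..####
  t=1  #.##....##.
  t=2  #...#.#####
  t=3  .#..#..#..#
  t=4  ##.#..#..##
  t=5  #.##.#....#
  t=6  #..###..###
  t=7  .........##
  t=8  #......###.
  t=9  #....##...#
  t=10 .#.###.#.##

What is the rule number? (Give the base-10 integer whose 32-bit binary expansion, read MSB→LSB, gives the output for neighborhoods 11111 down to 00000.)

1161077866

  #####|.  b31=0 t=2,i=8
  ####.|#  b30=1 t=0,i=9
  ###.#|.  b29=0 t=4,i=1
  ###..|.  b28=0 t=0,i=10
  ##.##|.  b27=0 t=5,i=1
  ##.#.|#  b26=1 t=1,i=10
  ##..#|.  b25=0 t=0,i=5
  ##...|#  b24=1 t=0,i=0
  #.###|.  b23=0 t=2,i=6
  #.##.|.  b22=0 t=1,i=2
  #.#.#|#  b21=1 t=1,i=0
  #.#..|#  b20=1 t=3,i=1
  #..##|.  b19=0 t=0,i=6
  #..#.|#  b18=1 t=3,i=3
  #...#|.  b17=0 t=0,i=1
  #....|.  b16=0 t=1,i=5
  .####|#  b15=1 t=0,i=8
  .###.|.  b14=0 t=6,i=4
  .##.#|#  b13=1 t=1,i=9
  .##..|.  b12=0 t=0,i=4
  .#.##|.  b11=0 t=1,i=1
  .#.#.|#  b10=1 t=3,i=0
  .#..#|.  b9=0 t=3,i=2
  .#...|.  b8=0 t=5,i=6
  ..###|.  b7=0 t=0,i=7
  ..##.|#  b6=1 t=0,i=3
  ..#.#|#  b5=1 t=2,i=4
  ..#..|.  b4=0 t=3,i=4
  ...##|#  b3=1 t=0,i=2
  ...#.|.  b2=0 t=2,i=3
  ....#|#  b1=1 t=1,i=6
  .....|.  b0=0 t=7,i=2
  bits 01000101001101001010010001101010 = 1161077866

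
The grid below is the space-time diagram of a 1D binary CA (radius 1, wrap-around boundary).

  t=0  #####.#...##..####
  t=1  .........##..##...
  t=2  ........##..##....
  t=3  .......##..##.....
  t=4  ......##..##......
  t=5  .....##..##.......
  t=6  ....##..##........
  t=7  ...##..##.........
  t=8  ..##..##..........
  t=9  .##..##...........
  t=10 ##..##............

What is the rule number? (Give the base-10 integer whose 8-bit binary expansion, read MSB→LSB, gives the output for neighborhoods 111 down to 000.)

  ###|.  b7=0 t=0,i=0
  ##.|.  b6=0 t=0,i=4
  #.#|.  b5=0 t=0,i=5
  #..|.  b4=0 t=0,i=7
  .##|#  b3=1 t=0,i=10
  .#.|.  b2=0 t=0,i=6
  ..#|#  b1=1 t=0,i=9
  ...|.  b0=0 t=0,i=8
  bits 00001010 = 10

10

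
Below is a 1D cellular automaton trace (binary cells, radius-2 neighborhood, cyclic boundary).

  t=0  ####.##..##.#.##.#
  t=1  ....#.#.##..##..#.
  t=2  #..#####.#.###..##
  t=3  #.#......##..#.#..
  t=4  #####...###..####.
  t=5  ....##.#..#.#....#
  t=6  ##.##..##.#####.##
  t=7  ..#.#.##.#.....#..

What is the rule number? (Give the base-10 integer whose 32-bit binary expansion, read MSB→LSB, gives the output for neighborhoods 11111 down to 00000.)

423174012

  #####|.  b31=0 t=0,i=1
  ####.|.  b30=0 t=0,i=2
  ###.#|.  b29=0 t=0,i=3
  ###..|#  b28=1 t=2,i=0
  ##.##|#  b27=1 t=0,i=4
  ##.#.|.  b26=0 t=0,i=11
  ##..#|.  b25=0 t=0,i=7
  ##...|#  b24=1 t=4,i=5
  #.###|.  b23=0 t=0,i=17
  #.##.|.  b22=0 t=0,i=5
  #.#.#|#  b21=1 t=0,i=12
  #.#..|#  b20=1 t=3,i=2
  #..##|#  b19=1 t=0,i=8
  #..#.|.  b18=0 t=1,i=15
  #...#|.  b17=0 t=4,i=6
  #....|#  b16=1 t=1,i=0
  .####|.  b15=0 t=0,i=0
  .###.|.  b14=0 t=2,i=12
  .##.#|.  b13=0 t=0,i=10
  .##..|#  b12=1 t=0,i=6
  .#.##|#  b11=1 t=0,i=13
  .#.#.|#  b10=1 t=1,i=5
  .#..#|#  b9=1 t=3,i=16
  .#...|#  b8=1 t=1,i=17
  ..###|.  b7=0 t=2,i=3
  ..##.|#  b6=1 t=0,i=9
  ..#.#|#  b5=1 t=1,i=4
  ..#..|#  b4=1 t=1,i=16
  ...##|#  b3=1 t=3,i=8
  ...#.|#  b2=1 t=1,i=3
  ....#|.  b1=0 t=1,i=2
  .....|.  b0=0 t=1,i=1
  bits 00011001001110010001111101111100 = 423174012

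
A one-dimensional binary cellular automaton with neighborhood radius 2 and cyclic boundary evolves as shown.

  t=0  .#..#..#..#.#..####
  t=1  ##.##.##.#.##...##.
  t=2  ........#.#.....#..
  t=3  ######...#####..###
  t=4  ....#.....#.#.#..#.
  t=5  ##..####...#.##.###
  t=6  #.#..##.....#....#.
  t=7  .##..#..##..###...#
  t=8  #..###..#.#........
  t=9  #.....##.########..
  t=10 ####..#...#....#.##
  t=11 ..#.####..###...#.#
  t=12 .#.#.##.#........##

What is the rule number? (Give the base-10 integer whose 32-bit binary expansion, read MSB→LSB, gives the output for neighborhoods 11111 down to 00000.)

1175817553

  [31] ##### => .  t=3,i=0
  [30] ####. => #  t=0,i=17
  [29] ###.# => .  t=0,i=18
  [28] ###.. => .  t=3,i=5
  [27] ##.## => .  t=1,i=2
  [26] ##.#. => #  t=0,i=0
  [25] ##..# => #  t=3,i=14
  [24] ##... => .  t=1,i=13
  [23] #.### => .  t=5,i=16
  [22] #.##. => .  t=1,i=0
  [21] #.#.# => .  t=1,i=9
  [20] #.#.. => #  t=0,i=1
  [19] #..## => .  t=0,i=14
  [18] #..#. => #  t=0,i=3
  [17] #...# => .  t=1,i=14
  [16] #.... => #  t=2,i=12
  [15] .#### => #  t=0,i=16
  [14] .###. => .  t=7,i=13
  [13] .##.# => .  t=1,i=1
  [12] .##.. => .  t=1,i=12
  [11] .#.## => #  t=1,i=10
  [10] .#.#. => #  t=0,i=11
  [9] .#..# => .  t=0,i=2
  [8] .#... => #  t=2,i=11
  [7] ..### => .  t=0,i=15
  [6] ..##. => #  t=1,i=16
  [5] ..#.# => .  t=0,i=10
  [4] ..#.. => #  t=0,i=4
  [3] ...## => .  t=1,i=15
  [2] ...#. => .  t=2,i=7
  [1] ....# => .  t=2,i=6
  [0] ..... => #  t=2,i=0
  bits 01000110000101011000110101010001 = 1175817553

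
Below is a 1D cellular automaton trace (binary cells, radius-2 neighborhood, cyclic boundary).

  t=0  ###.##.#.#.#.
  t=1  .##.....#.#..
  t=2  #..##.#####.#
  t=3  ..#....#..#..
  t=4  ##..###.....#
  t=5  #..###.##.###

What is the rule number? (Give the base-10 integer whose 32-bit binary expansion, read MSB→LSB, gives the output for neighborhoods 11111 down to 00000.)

  nb #####: next=.  (t=2,i=8, bit31=0)
  nb ####.: next=.  (t=2,i=9, bit30=0)
  nb ###.#: next=#  (t=0,i=2, bit29=1)
  nb ###..: next=.  (t=4,i=1, bit28=0)
  nb ##.##: next=.  (t=0,i=3, bit27=0)
  nb ##.#.: next=.  (t=0,i=6, bit26=0)
  nb ##..#: next=.  (t=2,i=1, bit25=0)
  nb ##...: next=#  (t=1,i=3, bit24=1)
  nb #.###: next=.  (t=0,i=0, bit23=0)
  nb #.##.: next=.  (t=0,i=4, bit22=0)
  nb #.#.#: next=.  (t=0,i=7, bit21=0)
  nb #.#..: next=#  (t=1,i=10, bit20=1)
  nb #..##: next=#  (t=2,i=2, bit19=1)
  nb #..#.: next=.  (t=3,i=9, bit18=0)
  nb #...#: next=#  (t=1,i=12, bit17=1)
  nb #....: next=#  (t=1,i=4, bit16=1)
  nb .####: next=#  (t=2,i=7, bit15=1)
  nb .###.: next=#  (t=0,i=1, bit14=1)
  nb .##.#: next=.  (t=0,i=5, bit13=0)
  nb .##..: next=.  (t=1,i=2, bit12=0)
  nb .#.##: next=.  (t=0,i=12, bit11=0)
  nb .#.#.: next=#  (t=0,i=8, bit10=1)
  nb .#..#: next=.  (t=3,i=8, bit9=0)
  nb .#...: next=.  (t=1,i=11, bit8=0)
  nb ..###: next=#  (t=4,i=4, bit7=1)
  nb ..##.: next=.  (t=1,i=1, bit6=0)
  nb ..#.#: next=#  (t=1,i=8, bit5=1)
  nb ..#..: next=.  (t=3,i=2, bit4=0)
  nb ...##: next=#  (t=1,i=0, bit3=1)
  nb ...#.: next=#  (t=1,i=7, bit2=1)
  nb ....#: next=#  (t=1,i=6, bit1=1)
  nb .....: next=.  (t=1,i=5, bit0=0)
  bits 00100001000110111100010010101110 = 555467950

555467950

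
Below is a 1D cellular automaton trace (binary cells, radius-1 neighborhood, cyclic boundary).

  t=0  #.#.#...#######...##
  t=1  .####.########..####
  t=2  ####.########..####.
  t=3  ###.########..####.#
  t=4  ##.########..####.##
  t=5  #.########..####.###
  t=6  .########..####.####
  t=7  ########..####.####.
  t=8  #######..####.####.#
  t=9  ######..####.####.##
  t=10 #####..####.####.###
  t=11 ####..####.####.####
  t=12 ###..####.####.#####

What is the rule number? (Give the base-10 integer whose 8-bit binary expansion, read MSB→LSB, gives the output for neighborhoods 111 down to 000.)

  [7] ### => #  t=0,i=9
  [6] ##. => .  t=0,i=0
  [5] #.# => #  t=0,i=1
  [4] #.. => .  t=0,i=5
  [3] .## => #  t=0,i=8
  [2] .#. => #  t=0,i=2
  [1] ..# => #  t=0,i=7
  [0] ... => #  t=0,i=6
  bits 10101111 = 175

175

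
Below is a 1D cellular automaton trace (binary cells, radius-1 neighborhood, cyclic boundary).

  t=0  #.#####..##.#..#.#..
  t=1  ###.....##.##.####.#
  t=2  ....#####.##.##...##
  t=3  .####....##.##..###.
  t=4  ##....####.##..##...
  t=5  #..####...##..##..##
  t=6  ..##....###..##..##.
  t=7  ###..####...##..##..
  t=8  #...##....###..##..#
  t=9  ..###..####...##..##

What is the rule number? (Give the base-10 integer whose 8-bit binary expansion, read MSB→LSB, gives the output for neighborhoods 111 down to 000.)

  nb ###: next=.  (t=0,i=3, bit7=0)
  nb ##.: next=.  (t=0,i=6, bit6=0)
  nb #.#: next=#  (t=0,i=1, bit5=1)
  nb #..: next=.  (t=0,i=7, bit4=0)
  nb .##: next=#  (t=0,i=2, bit3=1)
  nb .#.: next=#  (t=0,i=0, bit2=1)
  nb ..#: next=#  (t=0,i=8, bit1=1)
  nb ...: next=#  (t=1,i=4, bit0=1)
  bits 00101111 = 47

47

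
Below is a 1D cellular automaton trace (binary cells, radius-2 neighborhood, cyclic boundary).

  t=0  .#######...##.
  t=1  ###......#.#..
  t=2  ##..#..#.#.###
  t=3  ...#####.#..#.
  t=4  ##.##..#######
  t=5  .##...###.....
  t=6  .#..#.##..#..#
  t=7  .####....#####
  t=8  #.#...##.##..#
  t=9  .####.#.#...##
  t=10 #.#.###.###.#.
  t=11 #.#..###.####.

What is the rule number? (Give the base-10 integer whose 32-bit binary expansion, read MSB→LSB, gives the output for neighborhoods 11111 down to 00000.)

  [31] ##### => .  t=0,i=3
  [30] ####. => .  t=0,i=6
  [29] ###.# => #  t=3,i=7
  [28] ###.. => .  t=0,i=7
  [27] ##.## => #  t=4,i=2
  [26] ##.#. => #  t=3,i=8
  [25] ##..# => .  t=0,i=13
  [24] ##... => .  t=0,i=8
  [23] #.### => .  t=2,i=11
  [22] #.##. => .  t=4,i=3
  [21] #.#.# => #  t=2,i=9
  [20] #.#.. => #  t=1,i=11
  [19] #..## => #  t=0,i=0
  [18] #..#. => #  t=2,i=3
  [17] #...# => #  t=0,i=9
  [16] #.... => #  t=1,i=4
  [15] .#### => #  t=0,i=2
  [14] .###. => #  t=1,i=1
  [13] .##.# => .  t=8,i=0
  [12] .##.. => .  t=0,i=12
  [11] .#.## => .  t=2,i=10
  [10] .#.#. => .  t=1,i=10
  [9] .#..# => #  t=1,i=12
  [8] .#... => #  t=3,i=13
  [7] ..### => #  t=0,i=1
  [6] ..##. => #  t=0,i=11
  [5] ..#.# => #  t=1,i=9
  [4] ..#.. => #  t=2,i=4
  [3] ...## => .  t=0,i=10
  [2] ...#. => .  t=1,i=8
  [1] ....# => #  t=1,i=7
  [0] ..... => .  t=1,i=5
  bits 00101100001111111100001111110010 = 742376434

742376434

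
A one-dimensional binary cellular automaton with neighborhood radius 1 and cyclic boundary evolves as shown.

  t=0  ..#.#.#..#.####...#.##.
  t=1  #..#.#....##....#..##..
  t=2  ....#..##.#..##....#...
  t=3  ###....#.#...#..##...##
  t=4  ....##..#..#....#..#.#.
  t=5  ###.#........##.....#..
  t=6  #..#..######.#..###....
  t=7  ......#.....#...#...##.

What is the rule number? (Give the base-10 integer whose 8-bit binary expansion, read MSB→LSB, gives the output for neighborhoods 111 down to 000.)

  nb ###: next=.  (t=0,i=12, bit7=0)
  nb ##.: next=.  (t=0,i=14, bit6=0)
  nb #.#: next=#  (t=0,i=3, bit5=1)
  nb #..: next=.  (t=0,i=7, bit4=0)
  nb .##: next=#  (t=0,i=11, bit3=1)
  nb .#.: next=.  (t=0,i=2, bit2=0)
  nb ..#: next=.  (t=0,i=1, bit1=0)
  nb ...: next=#  (t=0,i=0, bit0=1)
  bits 00101001 = 41

41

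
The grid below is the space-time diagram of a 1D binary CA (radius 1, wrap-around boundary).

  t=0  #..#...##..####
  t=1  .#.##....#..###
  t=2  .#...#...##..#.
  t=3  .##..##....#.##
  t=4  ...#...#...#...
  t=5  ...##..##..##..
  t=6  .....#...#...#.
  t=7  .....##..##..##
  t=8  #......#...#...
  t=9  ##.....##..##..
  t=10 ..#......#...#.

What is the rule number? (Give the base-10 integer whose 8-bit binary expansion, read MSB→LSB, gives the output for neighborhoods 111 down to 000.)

  ### -> #   bit 7 = 1  t=0,i=12
  ##. -> .   bit 6 = 0  t=0,i=0
  #.# -> .   bit 5 = 0  t=1,i=0
  #.. -> #   bit 4 = 1  t=0,i=1
  .## -> .   bit 3 = 0  t=0,i=7
  .#. -> #   bit 2 = 1  t=0,i=3
  ..# -> .   bit 1 = 0  t=0,i=2
  ... -> .   bit 0 = 0  t=0,i=5
  bits 10010100 = 148

148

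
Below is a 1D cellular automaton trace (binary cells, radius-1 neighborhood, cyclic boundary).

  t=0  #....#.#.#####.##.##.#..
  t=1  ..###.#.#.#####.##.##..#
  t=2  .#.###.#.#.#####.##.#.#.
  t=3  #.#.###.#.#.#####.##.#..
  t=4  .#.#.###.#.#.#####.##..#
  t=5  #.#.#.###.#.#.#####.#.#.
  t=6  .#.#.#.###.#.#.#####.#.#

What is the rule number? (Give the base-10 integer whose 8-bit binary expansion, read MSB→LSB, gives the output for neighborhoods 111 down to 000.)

227

  ### -> #   bit 7 = 1  t=0,i=10
  ##. -> #   bit 6 = 1  t=0,i=13
  #.# -> #   bit 5 = 1  t=0,i=6
  #.. -> .   bit 4 = 0  t=0,i=1
  .## -> .   bit 3 = 0  t=0,i=9
  .#. -> .   bit 2 = 0  t=0,i=0
  ..# -> #   bit 1 = 1  t=0,i=4
  ... -> #   bit 0 = 1  t=0,i=2
  bits 11100011 = 227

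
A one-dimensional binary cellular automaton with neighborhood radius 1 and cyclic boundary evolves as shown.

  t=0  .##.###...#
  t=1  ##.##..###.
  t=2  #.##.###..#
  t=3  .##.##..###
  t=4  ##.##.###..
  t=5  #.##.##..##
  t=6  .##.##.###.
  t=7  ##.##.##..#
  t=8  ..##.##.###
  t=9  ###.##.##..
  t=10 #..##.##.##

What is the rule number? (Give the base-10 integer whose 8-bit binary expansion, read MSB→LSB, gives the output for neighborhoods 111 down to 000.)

  nb ###: next=.  (t=0,i=5, bit7=0)
  nb ##.: next=.  (t=0,i=2, bit6=0)
  nb #.#: next=#  (t=0,i=0, bit5=1)
  nb #..: next=#  (t=0,i=7, bit4=1)
  nb .##: next=#  (t=0,i=1, bit3=1)
  nb .#.: next=.  (t=0,i=10, bit2=0)
  nb ..#: next=#  (t=0,i=9, bit1=1)
  nb ...: next=#  (t=0,i=8, bit0=1)
  bits 00111011 = 59

59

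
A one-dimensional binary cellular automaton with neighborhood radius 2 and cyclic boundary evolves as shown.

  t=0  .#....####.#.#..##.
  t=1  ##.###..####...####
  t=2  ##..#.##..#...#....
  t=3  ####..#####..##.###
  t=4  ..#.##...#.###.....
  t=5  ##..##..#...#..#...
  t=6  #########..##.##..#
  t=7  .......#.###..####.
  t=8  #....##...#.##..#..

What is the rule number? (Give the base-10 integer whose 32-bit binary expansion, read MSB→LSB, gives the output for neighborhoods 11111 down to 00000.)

  [31] ##### => .  t=1,i=17
  [30] ####. => #  t=0,i=8
  [29] ###.# => #  t=0,i=9
  [28] ###.. => .  t=1,i=5
  [27] ##.## => .  t=1,i=2
  [26] ##.#. => #  t=0,i=10
  [25] ##..# => #  t=0,i=18
  [24] ##... => .  t=1,i=12
  [23] #.### => .  t=1,i=3
  [22] #.##. => #  t=2,i=6
  [21] #.#.# => #  t=0,i=11
  [20] #.#.. => .  t=0,i=13
  [19] #..## => #  t=0,i=15
  [18] #..#. => #  t=0,i=0
  [17] #...# => .  t=1,i=13
  [16] #.... => #  t=0,i=3
  [15] .#### => .  t=0,i=7
  [14] .###. => #  t=1,i=4
  [13] .##.# => .  t=3,i=14
  [12] .##.. => #  t=0,i=17
  [11] .#.## => .  t=2,i=5
  [10] .#.#. => .  t=0,i=12
  [9] .#..# => .  t=0,i=14
  [8] .#... => .  t=0,i=2
  [7] ..### => .  t=0,i=6
  [6] ..##. => #  t=0,i=16
  [5] ..#.# => .  t=2,i=4
  [4] ..#.. => #  t=0,i=1
  [3] ...## => #  t=0,i=5
  [2] ...#. => #  t=2,i=13
  [1] ....# => #  t=0,i=4
  [0] ..... => .  t=4,i=16
  bits 01100110011011010101000001011110 = 1718440030

1718440030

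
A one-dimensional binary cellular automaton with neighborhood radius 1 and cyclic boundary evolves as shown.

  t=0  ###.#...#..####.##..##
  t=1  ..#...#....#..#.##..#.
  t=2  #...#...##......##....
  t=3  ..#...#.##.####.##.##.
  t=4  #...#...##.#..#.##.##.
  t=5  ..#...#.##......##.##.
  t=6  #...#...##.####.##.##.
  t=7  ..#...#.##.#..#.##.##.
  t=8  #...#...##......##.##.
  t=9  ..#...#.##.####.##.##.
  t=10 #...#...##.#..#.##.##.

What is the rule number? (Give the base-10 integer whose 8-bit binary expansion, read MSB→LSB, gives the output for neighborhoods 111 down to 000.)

73

  nb ###: next=.  (t=0,i=0, bit7=0)
  nb ##.: next=#  (t=0,i=2, bit6=1)
  nb #.#: next=.  (t=0,i=3, bit5=0)
  nb #..: next=.  (t=0,i=5, bit4=0)
  nb .##: next=#  (t=0,i=11, bit3=1)
  nb .#.: next=.  (t=0,i=4, bit2=0)
  nb ..#: next=.  (t=0,i=7, bit1=0)
  nb ...: next=#  (t=0,i=6, bit0=1)
  bits 01001001 = 73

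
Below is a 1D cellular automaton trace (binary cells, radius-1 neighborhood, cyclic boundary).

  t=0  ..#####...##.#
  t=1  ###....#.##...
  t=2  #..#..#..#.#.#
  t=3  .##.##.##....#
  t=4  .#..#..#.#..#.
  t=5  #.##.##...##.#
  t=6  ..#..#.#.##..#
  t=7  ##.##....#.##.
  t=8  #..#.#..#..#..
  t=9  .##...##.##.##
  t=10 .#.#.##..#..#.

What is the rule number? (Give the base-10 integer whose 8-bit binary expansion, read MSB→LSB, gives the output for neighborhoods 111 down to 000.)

26

  ###|.  b7=0 t=0,i=3
  ##.|.  b6=0 t=0,i=6
  #.#|.  b5=0 t=0,i=12
  #..|#  b4=1 t=0,i=0
  .##|#  b3=1 t=0,i=2
  .#.|.  b2=0 t=0,i=13
  ..#|#  b1=1 t=0,i=1
  ...|.  b0=0 t=0,i=8
  bits 00011010 = 26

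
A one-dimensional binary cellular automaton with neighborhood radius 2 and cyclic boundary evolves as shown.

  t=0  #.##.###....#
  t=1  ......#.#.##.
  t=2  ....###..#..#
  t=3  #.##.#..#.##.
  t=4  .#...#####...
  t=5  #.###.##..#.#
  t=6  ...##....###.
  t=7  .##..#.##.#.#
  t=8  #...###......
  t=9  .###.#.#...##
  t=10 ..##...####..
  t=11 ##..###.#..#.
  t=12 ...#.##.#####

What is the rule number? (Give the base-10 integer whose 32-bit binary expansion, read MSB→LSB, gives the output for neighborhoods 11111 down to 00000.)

  ##### -> #   bit 31 = 1  t=4,i=7
  ####. -> .   bit 30 = 0  t=4,i=8
  ###.# -> #   bit 29 = 1  t=5,i=4
  ###.. -> .   bit 28 = 0  t=0,i=7
  ##.## -> .   bit 27 = 0  t=0,i=1
  ##.#. -> .   bit 26 = 0  t=3,i=4
  ##..# -> .   bit 25 = 0  t=2,i=7
  ##... -> #   bit 24 = 1  t=0,i=8
  #.### -> .   bit 23 = 0  t=0,i=5
  #.##. -> .   bit 22 = 0  t=0,i=2
  #.#.# -> .   bit 21 = 0  t=1,i=8
  #.#.. -> #   bit 20 = 1  t=3,i=5
  #..## -> #   bit 19 = 1  t=11,i=3
  #..#. -> #   bit 18 = 1  t=2,i=8
  #...# -> #   bit 17 = 1  t=4,i=3
  #.... -> .   bit 16 = 0  t=0,i=9
  .#### -> #   bit 15 = 1  t=4,i=6
  .###. -> #   bit 14 = 1  t=0,i=6
  .##.# -> .   bit 13 = 0  t=0,i=0
  .##.. -> .   bit 12 = 0  t=1,i=11
  .#.## -> #   bit 11 = 1  t=1,i=9
  .#.#. -> .   bit 10 = 0  t=1,i=7
  .#..# -> #   bit 9 = 1  t=2,i=10
  .#... -> #   bit 8 = 1  t=2,i=0
  ..### -> .   bit 7 = 0  t=2,i=4
  ..##. -> .   bit 6 = 0  t=0,i=12
  ..#.# -> #   bit 5 = 1  t=1,i=6
  ..#.. -> .   bit 4 = 0  t=2,i=9
  ...## -> #   bit 3 = 1  t=0,i=11
  ...#. -> #   bit 2 = 1  t=1,i=5
  ....# -> #   bit 1 = 1  t=0,i=10
  ..... -> .   bit 0 = 0  t=1,i=1
  bits 10100001000111101100101100101110 = 2703149870

2703149870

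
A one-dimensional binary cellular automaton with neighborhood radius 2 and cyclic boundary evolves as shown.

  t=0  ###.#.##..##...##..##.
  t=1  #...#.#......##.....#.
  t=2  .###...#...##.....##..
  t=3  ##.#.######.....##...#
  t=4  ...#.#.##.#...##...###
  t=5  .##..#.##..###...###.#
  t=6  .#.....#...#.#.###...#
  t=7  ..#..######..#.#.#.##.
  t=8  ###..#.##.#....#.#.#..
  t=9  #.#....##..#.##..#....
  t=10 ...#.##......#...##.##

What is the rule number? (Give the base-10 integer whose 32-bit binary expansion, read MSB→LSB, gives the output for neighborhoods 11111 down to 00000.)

  [31] ##### => #  t=3,i=7
  [30] ####. => .  t=3,i=9
  [29] ###.# => .  t=0,i=2
  [28] ###.. => #  t=2,i=3
  [27] ##.## => .  t=0,i=21
  [26] ##.#. => .  t=0,i=3
  [25] ##..# => .  t=0,i=8
  [24] ##... => .  t=0,i=12
  [23] #.### => #  t=0,i=0
  [22] #.##. => #  t=0,i=6
  [21] #.#.# => #  t=0,i=4
  [20] #.#.. => .  t=1,i=0
  [19] #..## => .  t=0,i=9
  [18] #..#. => .  t=5,i=4
  [17] #...# => #  t=0,i=13
  [16] #.... => .  t=1,i=8
  [15] .#### => .  t=3,i=6
  [14] .###. => .  t=0,i=1
  [13] .##.# => #  t=0,i=20
  [12] .##.. => .  t=0,i=7
  [11] .#.## => .  t=0,i=5
  [10] .#.#. => .  t=1,i=5
  [9] .#..# => .  t=7,i=3
  [8] .#... => #  t=1,i=1
  [7] ..### => #  t=2,i=1
  [6] ..##. => .  t=0,i=10
  [5] ..#.# => .  t=1,i=4
  [4] ..#.. => #  t=2,i=7
  [3] ...## => #  t=0,i=14
  [2] ...#. => #  t=1,i=3
  [1] ....# => #  t=1,i=11
  [0] ..... => .  t=1,i=9
  bits 10010000111000100010000110011110 = 2430738846

2430738846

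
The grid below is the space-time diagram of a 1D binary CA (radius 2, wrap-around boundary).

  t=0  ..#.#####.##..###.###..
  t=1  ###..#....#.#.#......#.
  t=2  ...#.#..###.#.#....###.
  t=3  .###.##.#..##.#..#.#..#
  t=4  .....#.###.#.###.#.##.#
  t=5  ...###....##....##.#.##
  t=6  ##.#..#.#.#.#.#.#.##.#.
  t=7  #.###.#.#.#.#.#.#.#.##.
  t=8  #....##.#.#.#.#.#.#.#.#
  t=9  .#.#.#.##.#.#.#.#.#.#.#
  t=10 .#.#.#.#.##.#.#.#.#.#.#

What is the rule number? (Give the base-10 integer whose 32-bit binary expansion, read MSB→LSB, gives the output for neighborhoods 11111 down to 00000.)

124945142

  #####|.  b31=0 t=0,i=6
  ####.|.  b30=0 t=0,i=7
  ###.#|.  b29=0 t=0,i=8
  ###..|.  b28=0 t=0,i=20
  ##.##|.  b27=0 t=0,i=9
  ##.#.|#  b26=1 t=2,i=11
  ##..#|#  b25=1 t=0,i=12
  ##...|#  b24=1 t=0,i=21
  #.###|.  b23=0 t=0,i=4
  #.##.|#  b22=1 t=0,i=10
  #.#.#|#  b21=1 t=1,i=12
  #.#..|#  b20=1 t=1,i=14
  #..##|.  b19=0 t=0,i=13
  #..#.|.  b18=0 t=1,i=4
  #...#|#  b17=1 t=5,i=1
  #....|.  b16=0 t=0,i=22
  .####|#  b15=1 t=0,i=5
  .###.|.  b14=0 t=0,i=15
  .##.#|.  b13=0 t=3,i=6
  .##..|.  b12=0 t=0,i=11
  .#.##|.  b11=0 t=0,i=3
  .#.#.|.  b10=0 t=1,i=11
  .#..#|#  b9=1 t=2,i=6
  .#...|.  b8=0 t=1,i=6
  ..###|#  b7=1 t=0,i=14
  ..##.|#  b6=1 t=3,i=11
  ..#.#|#  b5=1 t=0,i=2
  ..#..|#  b4=1 t=1,i=5
  ...##|.  b3=0 t=2,i=18
  ...#.|#  b2=1 t=0,i=1
  ....#|#  b1=1 t=0,i=0
  .....|.  b0=0 t=1,i=17
  bits 00000111011100101000001011110110 = 124945142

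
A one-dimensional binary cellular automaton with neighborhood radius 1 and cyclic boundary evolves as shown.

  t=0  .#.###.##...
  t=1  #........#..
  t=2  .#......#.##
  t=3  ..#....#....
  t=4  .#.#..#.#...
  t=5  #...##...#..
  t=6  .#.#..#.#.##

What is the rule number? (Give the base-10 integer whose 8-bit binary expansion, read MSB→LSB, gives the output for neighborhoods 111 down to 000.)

  ### -> .   bit 7 = 0  t=0,i=4
  ##. -> .   bit 6 = 0  t=0,i=5
  #.# -> .   bit 5 = 0  t=0,i=2
  #.. -> #   bit 4 = 1  t=0,i=9
  .## -> .   bit 3 = 0  t=0,i=3
  .#. -> .   bit 2 = 0  t=0,i=1
  ..# -> #   bit 1 = 1  t=0,i=0
  ... -> .   bit 0 = 0  t=0,i=10
  bits 00010010 = 18

18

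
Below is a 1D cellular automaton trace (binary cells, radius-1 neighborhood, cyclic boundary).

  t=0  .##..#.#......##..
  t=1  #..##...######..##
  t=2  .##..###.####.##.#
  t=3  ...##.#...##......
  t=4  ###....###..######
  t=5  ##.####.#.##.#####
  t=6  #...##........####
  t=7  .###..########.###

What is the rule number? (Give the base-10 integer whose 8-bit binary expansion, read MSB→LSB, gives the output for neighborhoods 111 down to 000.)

  ###|#  b7=1 t=1,i=9
  ##.|.  b6=0 t=0,i=2
  #.#|.  b5=0 t=0,i=6
  #..|#  b4=1 t=0,i=3
  .##|.  b3=0 t=0,i=1
  .#.|.  b2=0 t=0,i=5
  ..#|#  b1=1 t=0,i=0
  ...|#  b0=1 t=0,i=9
  bits 10010011 = 147

147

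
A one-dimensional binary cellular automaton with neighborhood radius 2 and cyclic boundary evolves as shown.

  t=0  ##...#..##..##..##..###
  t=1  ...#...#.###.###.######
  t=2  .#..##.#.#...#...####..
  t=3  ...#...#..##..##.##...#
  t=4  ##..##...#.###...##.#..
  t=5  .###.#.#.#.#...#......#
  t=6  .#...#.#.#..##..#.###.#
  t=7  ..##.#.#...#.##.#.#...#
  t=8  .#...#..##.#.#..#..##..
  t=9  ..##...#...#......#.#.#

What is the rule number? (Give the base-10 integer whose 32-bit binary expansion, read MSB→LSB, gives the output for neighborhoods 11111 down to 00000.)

2196410787

  nb #####: next=#  (t=0,i=22, bit31=1)
  nb ####.: next=.  (t=0,i=0, bit30=0)
  nb ###.#: next=.  (t=1,i=11, bit29=0)
  nb ###..: next=.  (t=0,i=1, bit28=0)
  nb ##.##: next=.  (t=1,i=12, bit27=0)
  nb ##.#.: next=.  (t=2,i=6, bit26=0)
  nb ##..#: next=#  (t=0,i=10, bit25=1)
  nb ##...: next=.  (t=0,i=2, bit24=0)
  nb #.###: next=#  (t=1,i=9, bit23=1)
  nb #.##.: next=#  (t=3,i=17, bit22=1)
  nb #.#.#: next=#  (t=2,i=7, bit21=1)
  nb #.#..: next=.  (t=2,i=9, bit20=0)
  nb #..##: next=#  (t=0,i=7, bit19=1)
  nb #..#.: next=.  (t=6,i=15, bit18=0)
  nb #...#: next=#  (t=0,i=3, bit17=1)
  nb #....: next=.  (t=5,i=17, bit16=0)
  nb .####: next=#  (t=0,i=21, bit15=1)
  nb .###.: next=.  (t=1,i=10, bit14=0)
  nb .##.#: next=.  (t=2,i=5, bit13=0)
  nb .##..: next=#  (t=0,i=9, bit12=1)
  nb .#.##: next=.  (t=1,i=8, bit11=0)
  nb .#.#.: next=.  (t=2,i=8, bit10=0)
  nb .#..#: next=.  (t=0,i=6, bit9=0)
  nb .#...: next=#  (t=1,i=4, bit8=1)
  nb ..###: next=#  (t=0,i=20, bit7=1)
  nb ..##.: next=.  (t=0,i=8, bit6=0)
  nb ..#.#: next=#  (t=1,i=7, bit5=1)
  nb ..#..: next=.  (t=0,i=5, bit4=0)
  nb ...##: next=.  (t=2,i=16, bit3=0)
  nb ...#.: next=.  (t=0,i=4, bit2=0)
  nb ....#: next=#  (t=5,i=20, bit1=1)
  nb .....: next=#  (t=5,i=18, bit0=1)
  bits 10000010111010101001000110100011 = 2196410787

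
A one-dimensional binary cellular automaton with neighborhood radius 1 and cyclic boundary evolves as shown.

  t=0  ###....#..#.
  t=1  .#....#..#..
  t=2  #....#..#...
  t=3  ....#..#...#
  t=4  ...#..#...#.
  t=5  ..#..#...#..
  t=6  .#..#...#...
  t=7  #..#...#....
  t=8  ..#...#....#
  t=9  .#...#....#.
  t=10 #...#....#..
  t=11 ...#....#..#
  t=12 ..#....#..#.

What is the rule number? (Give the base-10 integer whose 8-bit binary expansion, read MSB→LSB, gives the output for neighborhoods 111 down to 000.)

130

  ###|#  b7=1 t=0,i=1
  ##.|.  b6=0 t=0,i=2
  #.#|.  b5=0 t=0,i=11
  #..|.  b4=0 t=0,i=3
  .##|.  b3=0 t=0,i=0
  .#.|.  b2=0 t=0,i=7
  ..#|#  b1=1 t=0,i=6
  ...|.  b0=0 t=0,i=4
  bits 10000010 = 130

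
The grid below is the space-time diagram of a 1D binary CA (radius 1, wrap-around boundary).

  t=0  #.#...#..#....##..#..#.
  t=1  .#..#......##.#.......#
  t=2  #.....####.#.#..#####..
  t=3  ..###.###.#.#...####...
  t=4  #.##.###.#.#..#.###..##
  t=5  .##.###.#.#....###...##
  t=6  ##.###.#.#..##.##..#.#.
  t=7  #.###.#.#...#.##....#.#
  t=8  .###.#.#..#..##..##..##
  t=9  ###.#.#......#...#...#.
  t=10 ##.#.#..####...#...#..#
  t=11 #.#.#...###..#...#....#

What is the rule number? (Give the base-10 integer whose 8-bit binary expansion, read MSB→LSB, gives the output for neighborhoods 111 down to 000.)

  [7] ### => #  t=2,i=7
  [6] ##. => .  t=0,i=15
  [5] #.# => #  t=0,i=1
  [4] #.. => .  t=0,i=3
  [3] .## => #  t=0,i=14
  [2] .#. => .  t=0,i=0
  [1] ..# => .  t=0,i=5
  [0] ... => #  t=0,i=4
  bits 10101001 = 169

169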